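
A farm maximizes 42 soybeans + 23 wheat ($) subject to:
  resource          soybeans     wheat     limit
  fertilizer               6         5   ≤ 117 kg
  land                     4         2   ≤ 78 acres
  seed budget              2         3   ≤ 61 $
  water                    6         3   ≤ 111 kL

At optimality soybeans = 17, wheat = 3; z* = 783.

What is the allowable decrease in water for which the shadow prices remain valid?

27

Binding constraints: fertilizer, water. The basis is B = [[6,5],[6,3]] with det -12.
Per unit decrease in water, x* moves by d = (-0.4167, 0.5).
The basis stays optimal until seed budget becomes binding; allowable decrease = 27 kL.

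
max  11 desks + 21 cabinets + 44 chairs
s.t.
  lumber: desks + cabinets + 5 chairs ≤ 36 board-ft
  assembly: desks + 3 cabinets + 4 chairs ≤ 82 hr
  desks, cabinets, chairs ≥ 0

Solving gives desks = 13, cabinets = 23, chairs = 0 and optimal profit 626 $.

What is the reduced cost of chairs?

Check each constraint at x*: lumber 36/36 (tight); assembly 82/82 (tight).
From A_Bᵀ y = c: 1·y_lumber + 1·y_assembly = 11; 1·y_lumber + 3·y_assembly = 21.
This yields shadow prices y_lumber = 6, y_assembly = 5.
Reduced cost of chairs: c₃ − yᵀa₃ = 44 − (6·5 + 5·4) = 44 − 50 = -6.

-6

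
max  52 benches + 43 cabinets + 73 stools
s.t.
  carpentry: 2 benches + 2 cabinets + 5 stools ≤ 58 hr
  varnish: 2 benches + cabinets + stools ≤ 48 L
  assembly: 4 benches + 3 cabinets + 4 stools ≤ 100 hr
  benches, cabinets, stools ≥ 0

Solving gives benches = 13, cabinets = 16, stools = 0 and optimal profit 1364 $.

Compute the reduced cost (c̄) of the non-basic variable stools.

-3

At the optimum: carpentry uses 58 of 58 (binding); varnish uses 42 of 48 (slack = 6); assembly uses 100 of 100 (binding).
Since varnish is not tight, its dual is 0.
From A_Bᵀ y = c: 2·y_carpentry + 4·y_assembly = 52; 2·y_carpentry + 3·y_assembly = 43.
→ y_carpentry = 8 and y_assembly = 9.
Reduced cost of stools: c₃ − yᵀa₃ = 73 − (8·5 + 9·4) = 73 − 76 = -3.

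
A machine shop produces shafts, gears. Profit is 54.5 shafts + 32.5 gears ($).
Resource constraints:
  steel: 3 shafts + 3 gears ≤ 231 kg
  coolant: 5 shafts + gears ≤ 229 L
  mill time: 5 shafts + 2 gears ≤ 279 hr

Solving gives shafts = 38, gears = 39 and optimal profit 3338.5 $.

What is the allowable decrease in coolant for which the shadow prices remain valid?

Binding constraints: steel, coolant. The basis is B = [[3,3],[5,1]] with det -12.
Per unit decrease in coolant, x* moves by d = (-0.25, 0.25).
The basis stays optimal until shafts reaches 0; allowable decrease = 152 L.

152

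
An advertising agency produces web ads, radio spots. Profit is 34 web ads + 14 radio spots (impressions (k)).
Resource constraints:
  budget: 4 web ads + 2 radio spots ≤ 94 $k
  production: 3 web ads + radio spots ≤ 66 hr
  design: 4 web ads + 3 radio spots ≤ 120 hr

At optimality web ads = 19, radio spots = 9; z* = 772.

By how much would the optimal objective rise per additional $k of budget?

4

Binding: budget and production. Non-binding: design (17 unused).
Since design is not tight, its dual is 0.
From A_Bᵀ y = c: 4·y_budget + 3·y_production = 34; 2·y_budget + 1·y_production = 14.
→ y_budget = 4 and y_production = 6.
Shadow price of budget = 4.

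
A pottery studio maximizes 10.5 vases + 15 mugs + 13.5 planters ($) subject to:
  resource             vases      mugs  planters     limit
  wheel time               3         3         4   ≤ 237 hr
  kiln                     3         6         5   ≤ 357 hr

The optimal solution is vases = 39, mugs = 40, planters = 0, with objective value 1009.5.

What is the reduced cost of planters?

At the optimum: wheel time uses 237 of 237 (binding); kiln uses 357 of 357 (binding).
The binding rows give the dual system: 3·y_wheel time + 3·y_kiln = 10.5 and 3·y_wheel time + 6·y_kiln = 15.
→ y_wheel time = 2 and y_kiln = 1.5.
Reduced cost of planters: c₃ − yᵀa₃ = 13.5 − (2·4 + 1.5·5) = 13.5 − 15.5 = -2.

-2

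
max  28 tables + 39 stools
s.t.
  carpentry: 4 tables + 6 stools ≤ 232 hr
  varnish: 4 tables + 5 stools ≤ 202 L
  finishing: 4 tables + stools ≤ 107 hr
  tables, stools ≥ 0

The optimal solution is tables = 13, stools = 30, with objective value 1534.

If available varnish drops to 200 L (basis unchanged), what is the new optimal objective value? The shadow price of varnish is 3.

1528

Δb = -2, so new z* = 1534 + (3)·(-2) = 1534 − 6 = 1528.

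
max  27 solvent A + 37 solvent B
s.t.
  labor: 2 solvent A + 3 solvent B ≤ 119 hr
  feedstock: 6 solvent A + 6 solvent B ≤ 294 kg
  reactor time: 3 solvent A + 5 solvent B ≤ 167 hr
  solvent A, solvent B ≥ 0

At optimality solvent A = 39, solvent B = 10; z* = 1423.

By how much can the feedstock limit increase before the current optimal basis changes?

40

Binding constraints: feedstock, reactor time. The basis is B = [[6,6],[3,5]] with det 12.
Per unit increase in feedstock, x* moves by d = (0.4167, -0.25).
The basis stays optimal until solvent B reaches 0; allowable increase = 40 kg.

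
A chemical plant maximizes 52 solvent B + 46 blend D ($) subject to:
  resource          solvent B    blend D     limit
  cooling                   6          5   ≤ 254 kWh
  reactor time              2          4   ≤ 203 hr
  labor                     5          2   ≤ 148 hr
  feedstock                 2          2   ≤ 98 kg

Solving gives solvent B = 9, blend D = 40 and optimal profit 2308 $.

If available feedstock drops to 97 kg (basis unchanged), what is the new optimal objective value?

2300

Check each constraint at x*: cooling 254/254 (tight); reactor time 178/203 (slack 25); labor 125/148 (slack 23); feedstock 98/98 (tight).
By complementary slackness, y = 0 for the non-binding constraints.
Dual feasibility on the basic columns requires 6·y_cooling + 2·y_feedstock = 52, 5·y_cooling + 2·y_feedstock = 46.
This yields shadow prices y_cooling = 6, y_feedstock = 8.
Δz = y_feedstock·Δb = 8 × (-1) = -8, so new z* = 2308 − 8 = 2300.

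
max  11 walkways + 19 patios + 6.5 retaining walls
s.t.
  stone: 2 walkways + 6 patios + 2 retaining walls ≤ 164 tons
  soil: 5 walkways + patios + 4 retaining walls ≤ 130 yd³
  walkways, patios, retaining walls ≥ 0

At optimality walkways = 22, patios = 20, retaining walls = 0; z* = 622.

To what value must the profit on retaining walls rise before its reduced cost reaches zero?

Check each constraint at x*: stone 164/164 (tight); soil 130/130 (tight).
The binding rows give the dual system: 2·y_stone + 5·y_soil = 11 and 6·y_stone + 1·y_soil = 19.
This yields shadow prices y_stone = 3, y_soil = 1.
retaining walls enters the basis when its profit ≥ yᵀa₃ = 3·2 + 1·4 = 10.

10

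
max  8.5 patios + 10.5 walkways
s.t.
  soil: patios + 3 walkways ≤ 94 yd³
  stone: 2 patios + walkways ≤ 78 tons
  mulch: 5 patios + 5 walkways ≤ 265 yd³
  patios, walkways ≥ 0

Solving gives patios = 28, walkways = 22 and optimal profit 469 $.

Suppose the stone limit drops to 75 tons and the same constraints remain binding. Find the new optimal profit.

At the optimum: soil uses 94 of 94 (binding); stone uses 78 of 78 (binding); mulch uses 250 of 265 (slack = 15).
Slack constraints have shadow price 0 (complementary slackness).
The binding rows give the dual system: 1·y_soil + 2·y_stone = 8.5 and 3·y_soil + 1·y_stone = 10.5.
This yields shadow prices y_soil = 2.5, y_stone = 3.
Δz = y_stone·Δb = 3 × (-3) = -9, so new z* = 469 − 9 = 460.

460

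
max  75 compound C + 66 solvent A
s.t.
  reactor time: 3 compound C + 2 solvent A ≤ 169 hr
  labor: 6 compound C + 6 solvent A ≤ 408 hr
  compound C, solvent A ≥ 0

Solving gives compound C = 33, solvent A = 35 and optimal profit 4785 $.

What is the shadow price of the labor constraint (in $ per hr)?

Check each constraint at x*: reactor time 169/169 (tight); labor 408/408 (tight).
Dual feasibility on the basic columns requires 3·y_reactor time + 6·y_labor = 75, 2·y_reactor time + 6·y_labor = 66.
Solving: y_reactor time = 9, y_labor = 8.
Shadow price of labor = 8.

8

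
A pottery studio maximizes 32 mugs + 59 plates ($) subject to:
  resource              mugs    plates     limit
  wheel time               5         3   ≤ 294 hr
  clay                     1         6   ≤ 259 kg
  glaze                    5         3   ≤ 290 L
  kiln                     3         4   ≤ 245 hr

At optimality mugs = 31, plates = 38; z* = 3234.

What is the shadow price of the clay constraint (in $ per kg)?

3.5

At the optimum: wheel time uses 269 of 294 (slack = 25); clay uses 259 of 259 (binding); glaze uses 269 of 290 (slack = 21); kiln uses 245 of 245 (binding).
Slack constraints have shadow price 0 (complementary slackness).
From A_Bᵀ y = c: 1·y_clay + 3·y_kiln = 32; 6·y_clay + 4·y_kiln = 59.
Solving: y_clay = 3.5, y_kiln = 9.5.
Shadow price of clay = 3.5.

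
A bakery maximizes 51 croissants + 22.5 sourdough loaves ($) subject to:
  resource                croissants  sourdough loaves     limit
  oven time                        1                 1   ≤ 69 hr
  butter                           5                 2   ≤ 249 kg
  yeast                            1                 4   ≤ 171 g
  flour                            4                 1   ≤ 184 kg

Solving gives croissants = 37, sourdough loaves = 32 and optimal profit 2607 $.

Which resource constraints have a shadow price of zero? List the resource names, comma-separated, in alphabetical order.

oven time: 69/69 (binding)
butter: 249/249 (binding)
yeast: 165/171 (slack 6)
flour: 180/184 (slack 4)
By complementary slackness, a constraint with positive slack has shadow price 0 → flour, yeast.

flour, yeast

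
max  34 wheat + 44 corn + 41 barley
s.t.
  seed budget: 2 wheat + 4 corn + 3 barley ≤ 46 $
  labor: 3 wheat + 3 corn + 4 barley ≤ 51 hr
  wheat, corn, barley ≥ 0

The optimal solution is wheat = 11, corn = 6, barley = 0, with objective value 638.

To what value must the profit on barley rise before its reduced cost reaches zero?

47

Both seed budget and labor are binding at x*.
Dual feasibility on the basic columns requires 2·y_seed budget + 3·y_labor = 34, 4·y_seed budget + 3·y_labor = 44.
Solving: y_seed budget = 5, y_labor = 8.
barley enters the basis when its profit ≥ yᵀa₃ = 5·3 + 8·4 = 47.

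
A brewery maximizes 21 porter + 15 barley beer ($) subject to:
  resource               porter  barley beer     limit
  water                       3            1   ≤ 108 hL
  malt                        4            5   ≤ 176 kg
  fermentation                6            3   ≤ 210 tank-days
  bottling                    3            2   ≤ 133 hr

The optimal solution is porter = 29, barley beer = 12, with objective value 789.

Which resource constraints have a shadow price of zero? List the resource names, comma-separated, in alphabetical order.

bottling, water

water: 99/108 (slack 9)
malt: 176/176 (binding)
fermentation: 210/210 (binding)
bottling: 111/133 (slack 22)
By complementary slackness, a constraint with positive slack has shadow price 0 → bottling, water.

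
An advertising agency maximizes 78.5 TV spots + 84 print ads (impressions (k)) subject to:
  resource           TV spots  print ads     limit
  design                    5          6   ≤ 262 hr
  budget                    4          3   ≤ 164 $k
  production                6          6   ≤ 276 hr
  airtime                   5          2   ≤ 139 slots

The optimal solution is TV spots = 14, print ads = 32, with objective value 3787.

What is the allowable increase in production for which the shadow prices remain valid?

1.5

Binding constraints: design, production. The basis is B = [[5,6],[6,6]] with det -6.
Per unit increase in production, x* moves by d = (1, -0.8333).
The basis stays optimal until airtime becomes binding; allowable increase = 1.5 hr.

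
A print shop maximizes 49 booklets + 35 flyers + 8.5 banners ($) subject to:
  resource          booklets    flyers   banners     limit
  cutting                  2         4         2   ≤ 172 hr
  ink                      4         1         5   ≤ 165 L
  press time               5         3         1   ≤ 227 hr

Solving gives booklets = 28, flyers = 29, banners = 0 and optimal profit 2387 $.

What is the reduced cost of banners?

At the optimum: cutting uses 172 of 172 (binding); ink uses 141 of 165 (slack = 24); press time uses 227 of 227 (binding).
Since ink is not tight, its dual is 0.
From A_Bᵀ y = c: 2·y_cutting + 5·y_press time = 49; 4·y_cutting + 3·y_press time = 35.
→ y_cutting = 2 and y_press time = 9.
Reduced cost of banners: c₃ − yᵀa₃ = 8.5 − (2·2 + 9·1) = 8.5 − 13 = -4.5.

-4.5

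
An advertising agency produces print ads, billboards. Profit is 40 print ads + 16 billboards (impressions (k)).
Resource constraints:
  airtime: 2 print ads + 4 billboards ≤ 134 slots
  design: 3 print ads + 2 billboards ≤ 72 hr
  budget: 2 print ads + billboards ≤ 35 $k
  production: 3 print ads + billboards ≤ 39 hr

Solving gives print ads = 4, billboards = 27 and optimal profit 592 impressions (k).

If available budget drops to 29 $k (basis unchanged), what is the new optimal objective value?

Binding: budget and production. Non-binding: airtime (18 unused), design (6 unused).
Slack constraints have shadow price 0 (complementary slackness).
The binding rows give the dual system: 2·y_budget + 3·y_production = 40 and 1·y_budget + 1·y_production = 16.
This yields shadow prices y_budget = 8, y_production = 8.
Δz = y_budget·Δb = 8 × (-6) = -48, so new z* = 592 − 48 = 544.

544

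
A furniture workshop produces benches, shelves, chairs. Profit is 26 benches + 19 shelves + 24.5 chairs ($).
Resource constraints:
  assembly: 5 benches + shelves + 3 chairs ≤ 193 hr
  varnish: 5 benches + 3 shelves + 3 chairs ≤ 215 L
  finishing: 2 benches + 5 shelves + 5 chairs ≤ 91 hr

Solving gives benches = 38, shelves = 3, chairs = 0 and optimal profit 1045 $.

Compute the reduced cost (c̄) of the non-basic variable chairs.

-2.5

At the optimum: assembly uses 193 of 193 (binding); varnish uses 199 of 215 (slack = 16); finishing uses 91 of 91 (binding).
By complementary slackness, y = 0 for the non-binding constraint.
Dual feasibility on the basic columns requires 5·y_assembly + 2·y_finishing = 26, 1·y_assembly + 5·y_finishing = 19.
→ y_assembly = 4 and y_finishing = 3.
Reduced cost of chairs: c₃ − yᵀa₃ = 24.5 − (4·3 + 3·5) = 24.5 − 27 = -2.5.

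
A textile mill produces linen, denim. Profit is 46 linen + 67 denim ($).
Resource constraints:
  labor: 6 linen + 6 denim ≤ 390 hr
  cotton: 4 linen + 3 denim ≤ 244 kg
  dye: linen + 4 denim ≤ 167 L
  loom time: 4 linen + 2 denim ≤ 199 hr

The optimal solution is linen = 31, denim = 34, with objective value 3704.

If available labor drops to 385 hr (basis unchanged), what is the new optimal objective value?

3671.5

At the optimum: labor uses 390 of 390 (binding); cotton uses 226 of 244 (slack = 18); dye uses 167 of 167 (binding); loom time uses 192 of 199 (slack = 7).
Since cotton, loom time are not tight, their duals are 0.
From A_Bᵀ y = c: 6·y_labor + 1·y_dye = 46; 6·y_labor + 4·y_dye = 67.
Solving: y_labor = 6.5, y_dye = 7.
Δz = y_labor·Δb = 6.5 × (-5) = -32.5, so new z* = 3704 − 32.5 = 3671.5.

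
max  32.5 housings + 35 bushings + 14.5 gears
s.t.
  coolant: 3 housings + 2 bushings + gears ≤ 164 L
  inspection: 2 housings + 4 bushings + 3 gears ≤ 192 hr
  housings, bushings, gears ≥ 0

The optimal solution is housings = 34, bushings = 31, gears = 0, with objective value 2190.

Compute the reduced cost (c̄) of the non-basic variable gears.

Check each constraint at x*: coolant 164/164 (tight); inspection 192/192 (tight).
The binding rows give the dual system: 3·y_coolant + 2·y_inspection = 32.5 and 2·y_coolant + 4·y_inspection = 35.
→ y_coolant = 7.5 and y_inspection = 5.
Reduced cost of gears: c₃ − yᵀa₃ = 14.5 − (7.5·1 + 5·3) = 14.5 − 22.5 = -8.

-8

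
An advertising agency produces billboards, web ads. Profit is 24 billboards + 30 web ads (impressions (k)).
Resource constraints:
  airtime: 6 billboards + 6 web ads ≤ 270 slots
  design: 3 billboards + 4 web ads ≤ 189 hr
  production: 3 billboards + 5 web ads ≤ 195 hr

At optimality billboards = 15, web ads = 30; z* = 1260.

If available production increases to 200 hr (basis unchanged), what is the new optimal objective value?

1275

Check each constraint at x*: airtime 270/270 (tight); design 165/189 (slack 24); production 195/195 (tight).
By complementary slackness, y = 0 for the non-binding constraint.
Dual feasibility on the basic columns requires 6·y_airtime + 3·y_production = 24, 6·y_airtime + 5·y_production = 30.
Solving: y_airtime = 2.5, y_production = 3.
Δz = y_production·Δb = 3 × (5) = 15, so new z* = 1260 + 15 = 1275.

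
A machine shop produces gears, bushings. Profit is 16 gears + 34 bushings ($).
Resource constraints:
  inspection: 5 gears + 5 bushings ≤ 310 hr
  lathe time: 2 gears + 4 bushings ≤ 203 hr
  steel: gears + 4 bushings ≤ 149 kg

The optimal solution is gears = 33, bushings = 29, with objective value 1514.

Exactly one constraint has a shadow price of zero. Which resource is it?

lathe time

inspection: 310/310 (binding)
lathe time: 182/203 (slack 21)
steel: 149/149 (binding)
By complementary slackness, a constraint with positive slack has shadow price 0 → lathe time.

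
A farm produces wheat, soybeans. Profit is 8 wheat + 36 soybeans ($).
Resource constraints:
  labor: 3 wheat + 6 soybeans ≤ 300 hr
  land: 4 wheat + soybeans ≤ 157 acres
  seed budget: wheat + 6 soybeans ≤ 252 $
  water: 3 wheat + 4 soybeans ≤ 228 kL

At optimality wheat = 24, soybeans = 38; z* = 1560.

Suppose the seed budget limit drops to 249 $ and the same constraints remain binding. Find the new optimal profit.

Binding: labor and seed budget. Non-binding: land (23 unused), water (4 unused).
By complementary slackness, y = 0 for the non-binding constraints.
The binding rows give the dual system: 3·y_labor + 1·y_seed budget = 8 and 6·y_labor + 6·y_seed budget = 36.
→ y_labor = 1 and y_seed budget = 5.
Δz = y_seed budget·Δb = 5 × (-3) = -15, so new z* = 1560 − 15 = 1545.

1545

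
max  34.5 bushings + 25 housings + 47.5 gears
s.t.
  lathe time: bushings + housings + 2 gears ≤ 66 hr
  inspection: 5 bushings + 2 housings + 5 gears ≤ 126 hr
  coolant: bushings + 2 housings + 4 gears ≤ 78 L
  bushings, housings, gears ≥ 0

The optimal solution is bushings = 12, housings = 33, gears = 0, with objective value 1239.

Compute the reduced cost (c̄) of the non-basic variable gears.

Check each constraint at x*: lathe time 45/66 (slack 21); inspection 126/126 (tight); coolant 78/78 (tight).
By complementary slackness, y = 0 for the non-binding constraint.
Dual feasibility on the basic columns requires 5·y_inspection + 1·y_coolant = 34.5, 2·y_inspection + 2·y_coolant = 25.
This yields shadow prices y_inspection = 5.5, y_coolant = 7.
Reduced cost of gears: c₃ − yᵀa₃ = 47.5 − (5.5·5 + 7·4) = 47.5 − 55.5 = -8.

-8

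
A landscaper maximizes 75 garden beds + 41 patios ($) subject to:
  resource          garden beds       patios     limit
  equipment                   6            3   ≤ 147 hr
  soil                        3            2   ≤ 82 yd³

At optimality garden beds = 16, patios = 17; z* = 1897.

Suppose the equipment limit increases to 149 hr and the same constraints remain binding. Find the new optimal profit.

1915

At the optimum: equipment uses 147 of 147 (binding); soil uses 82 of 82 (binding).
From A_Bᵀ y = c: 6·y_equipment + 3·y_soil = 75; 3·y_equipment + 2·y_soil = 41.
This yields shadow prices y_equipment = 9, y_soil = 7.
Δz = y_equipment·Δb = 9 × (2) = 18, so new z* = 1897 + 18 = 1915.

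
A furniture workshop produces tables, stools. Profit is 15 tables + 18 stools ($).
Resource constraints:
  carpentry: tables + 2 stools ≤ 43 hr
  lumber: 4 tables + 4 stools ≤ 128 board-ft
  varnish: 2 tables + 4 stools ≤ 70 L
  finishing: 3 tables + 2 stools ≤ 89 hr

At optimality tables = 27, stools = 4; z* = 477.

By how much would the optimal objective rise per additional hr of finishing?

Check each constraint at x*: carpentry 35/43 (slack 8); lumber 124/128 (slack 4); varnish 70/70 (tight); finishing 89/89 (tight).
By complementary slackness, y = 0 for the non-binding constraints.
The binding rows give the dual system: 2·y_varnish + 3·y_finishing = 15 and 4·y_varnish + 2·y_finishing = 18.
This yields shadow prices y_varnish = 3, y_finishing = 3.
Shadow price of finishing = 3.

3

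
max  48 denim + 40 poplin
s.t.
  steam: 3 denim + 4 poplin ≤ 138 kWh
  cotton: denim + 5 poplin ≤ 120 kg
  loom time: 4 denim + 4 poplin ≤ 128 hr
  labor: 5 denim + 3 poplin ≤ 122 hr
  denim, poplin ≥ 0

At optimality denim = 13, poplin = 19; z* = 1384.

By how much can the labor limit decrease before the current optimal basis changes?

Binding constraints: loom time, labor. The basis is B = [[4,4],[5,3]] with det -8.
Per unit decrease in labor, x* moves by d = (-0.5, 0.5).
The basis stays optimal until cotton becomes binding; allowable decrease = 6 hr.

6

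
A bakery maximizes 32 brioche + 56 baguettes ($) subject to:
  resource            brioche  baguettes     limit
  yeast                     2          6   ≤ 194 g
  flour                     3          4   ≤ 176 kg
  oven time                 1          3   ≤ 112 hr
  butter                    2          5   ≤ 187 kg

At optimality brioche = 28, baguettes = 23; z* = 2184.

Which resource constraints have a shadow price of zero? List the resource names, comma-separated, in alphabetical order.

butter, oven time

yeast: 194/194 (binding)
flour: 176/176 (binding)
oven time: 97/112 (slack 15)
butter: 171/187 (slack 16)
By complementary slackness, a constraint with positive slack has shadow price 0 → butter, oven time.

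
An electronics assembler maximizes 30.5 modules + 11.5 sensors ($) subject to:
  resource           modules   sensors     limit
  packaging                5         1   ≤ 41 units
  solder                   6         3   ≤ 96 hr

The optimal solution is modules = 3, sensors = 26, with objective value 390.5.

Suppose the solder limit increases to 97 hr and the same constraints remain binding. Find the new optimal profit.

Check each constraint at x*: packaging 41/41 (tight); solder 96/96 (tight).
The binding rows give the dual system: 5·y_packaging + 6·y_solder = 30.5 and 1·y_packaging + 3·y_solder = 11.5.
Solving: y_packaging = 2.5, y_solder = 3.
Δz = y_solder·Δb = 3 × (1) = 3, so new z* = 390.5 + 3 = 393.5.

393.5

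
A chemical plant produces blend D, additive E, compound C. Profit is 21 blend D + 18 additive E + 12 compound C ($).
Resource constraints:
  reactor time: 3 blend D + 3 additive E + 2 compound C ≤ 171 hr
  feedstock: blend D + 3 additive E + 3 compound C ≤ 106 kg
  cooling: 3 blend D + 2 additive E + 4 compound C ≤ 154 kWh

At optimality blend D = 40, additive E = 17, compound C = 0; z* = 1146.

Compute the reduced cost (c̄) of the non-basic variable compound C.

-8

Check each constraint at x*: reactor time 171/171 (tight); feedstock 91/106 (slack 15); cooling 154/154 (tight).
Slack constraints have shadow price 0 (complementary slackness).
From A_Bᵀ y = c: 3·y_reactor time + 3·y_cooling = 21; 3·y_reactor time + 2·y_cooling = 18.
Solving: y_reactor time = 4, y_cooling = 3.
Reduced cost of compound C: c₃ − yᵀa₃ = 12 − (4·2 + 3·4) = 12 − 20 = -8.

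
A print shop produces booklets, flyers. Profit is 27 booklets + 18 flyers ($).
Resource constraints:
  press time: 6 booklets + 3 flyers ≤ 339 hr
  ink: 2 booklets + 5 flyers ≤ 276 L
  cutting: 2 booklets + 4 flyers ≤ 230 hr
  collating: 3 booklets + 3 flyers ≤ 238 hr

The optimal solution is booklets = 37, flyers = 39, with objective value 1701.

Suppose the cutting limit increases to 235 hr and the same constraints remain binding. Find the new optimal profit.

1708.5

Binding: press time and cutting. Non-binding: ink (7 unused), collating (10 unused).
By complementary slackness, y = 0 for the non-binding constraints.
The binding rows give the dual system: 6·y_press time + 2·y_cutting = 27 and 3·y_press time + 4·y_cutting = 18.
Solving: y_press time = 4, y_cutting = 1.5.
Δz = y_cutting·Δb = 1.5 × (5) = 7.5, so new z* = 1701 + 7.5 = 1708.5.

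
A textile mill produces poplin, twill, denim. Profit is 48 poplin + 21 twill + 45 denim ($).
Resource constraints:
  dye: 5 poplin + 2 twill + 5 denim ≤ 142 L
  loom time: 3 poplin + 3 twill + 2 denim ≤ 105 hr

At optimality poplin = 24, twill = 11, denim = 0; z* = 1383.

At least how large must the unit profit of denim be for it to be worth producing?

Check each constraint at x*: dye 142/142 (tight); loom time 105/105 (tight).
The binding rows give the dual system: 5·y_dye + 3·y_loom time = 48 and 2·y_dye + 3·y_loom time = 21.
This yields shadow prices y_dye = 9, y_loom time = 1.
denim enters the basis when its profit ≥ yᵀa₃ = 9·5 + 1·2 = 47.

47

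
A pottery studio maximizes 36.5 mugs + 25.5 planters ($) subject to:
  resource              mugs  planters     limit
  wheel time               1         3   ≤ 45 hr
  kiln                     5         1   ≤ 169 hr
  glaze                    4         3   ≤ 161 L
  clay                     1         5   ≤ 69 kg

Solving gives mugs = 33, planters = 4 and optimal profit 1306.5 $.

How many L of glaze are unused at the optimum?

glaze used = 4·33 + 3·4 = 144; slack = 161 − 144 = 17.

17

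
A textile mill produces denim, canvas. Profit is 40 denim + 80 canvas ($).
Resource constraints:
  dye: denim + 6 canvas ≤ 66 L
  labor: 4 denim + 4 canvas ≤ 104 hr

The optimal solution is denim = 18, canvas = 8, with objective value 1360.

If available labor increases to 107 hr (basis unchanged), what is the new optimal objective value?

At the optimum: dye uses 66 of 66 (binding); labor uses 104 of 104 (binding).
Dual feasibility on the basic columns requires 1·y_dye + 4·y_labor = 40, 6·y_dye + 4·y_labor = 80.
→ y_dye = 8 and y_labor = 8.
Δz = y_labor·Δb = 8 × (3) = 24, so new z* = 1360 + 24 = 1384.

1384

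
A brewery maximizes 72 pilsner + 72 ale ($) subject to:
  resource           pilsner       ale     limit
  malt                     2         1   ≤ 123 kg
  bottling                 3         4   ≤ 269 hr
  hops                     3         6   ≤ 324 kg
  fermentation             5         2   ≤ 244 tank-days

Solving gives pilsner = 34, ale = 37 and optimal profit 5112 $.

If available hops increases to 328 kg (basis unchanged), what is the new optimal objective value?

Check each constraint at x*: malt 105/123 (slack 18); bottling 250/269 (slack 19); hops 324/324 (tight); fermentation 244/244 (tight).
By complementary slackness, y = 0 for the non-binding constraints.
The binding rows give the dual system: 3·y_hops + 5·y_fermentation = 72 and 6·y_hops + 2·y_fermentation = 72.
→ y_hops = 9 and y_fermentation = 9.
Δz = y_hops·Δb = 9 × (4) = 36, so new z* = 5112 + 36 = 5148.

5148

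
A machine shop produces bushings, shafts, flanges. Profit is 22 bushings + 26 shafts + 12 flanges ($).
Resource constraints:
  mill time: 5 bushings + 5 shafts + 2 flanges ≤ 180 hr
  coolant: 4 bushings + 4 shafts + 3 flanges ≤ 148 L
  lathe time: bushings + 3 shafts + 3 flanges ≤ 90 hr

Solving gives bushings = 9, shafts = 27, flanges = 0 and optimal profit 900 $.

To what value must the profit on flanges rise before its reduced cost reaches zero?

14

Binding: mill time and lathe time. Non-binding: coolant (4 unused).
By complementary slackness, y = 0 for the non-binding constraint.
The binding rows give the dual system: 5·y_mill time + 1·y_lathe time = 22 and 5·y_mill time + 3·y_lathe time = 26.
Solving: y_mill time = 4, y_lathe time = 2.
flanges enters the basis when its profit ≥ yᵀa₃ = 4·2 + 2·3 = 14.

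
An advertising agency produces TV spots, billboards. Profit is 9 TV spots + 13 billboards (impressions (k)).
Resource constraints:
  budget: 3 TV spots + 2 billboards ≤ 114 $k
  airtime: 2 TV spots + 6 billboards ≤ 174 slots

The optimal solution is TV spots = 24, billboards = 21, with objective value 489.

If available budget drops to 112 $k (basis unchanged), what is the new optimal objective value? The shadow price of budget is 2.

Δb = -2, so new z* = 489 + (2)·(-2) = 489 − 4 = 485.

485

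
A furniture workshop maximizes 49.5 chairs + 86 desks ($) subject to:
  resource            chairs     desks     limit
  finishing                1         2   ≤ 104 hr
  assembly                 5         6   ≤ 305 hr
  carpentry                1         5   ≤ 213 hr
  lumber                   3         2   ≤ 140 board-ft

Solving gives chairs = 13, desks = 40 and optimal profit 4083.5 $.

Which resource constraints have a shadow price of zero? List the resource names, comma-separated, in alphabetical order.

finishing, lumber

finishing: 93/104 (slack 11)
assembly: 305/305 (binding)
carpentry: 213/213 (binding)
lumber: 119/140 (slack 21)
By complementary slackness, a constraint with positive slack has shadow price 0 → finishing, lumber.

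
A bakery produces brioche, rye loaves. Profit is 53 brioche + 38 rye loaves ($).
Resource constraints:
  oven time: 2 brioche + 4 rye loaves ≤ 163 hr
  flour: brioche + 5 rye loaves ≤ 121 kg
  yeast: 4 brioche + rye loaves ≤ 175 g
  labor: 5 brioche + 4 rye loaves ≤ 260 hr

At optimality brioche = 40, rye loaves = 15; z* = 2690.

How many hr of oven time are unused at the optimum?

oven time used = 2·40 + 4·15 = 140; slack = 163 − 140 = 23.

23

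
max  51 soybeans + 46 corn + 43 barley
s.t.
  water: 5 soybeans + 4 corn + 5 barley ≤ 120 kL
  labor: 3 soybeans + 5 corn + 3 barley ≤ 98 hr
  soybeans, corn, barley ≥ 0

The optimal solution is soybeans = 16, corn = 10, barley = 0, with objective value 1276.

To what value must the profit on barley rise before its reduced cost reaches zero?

51

At the optimum: water uses 120 of 120 (binding); labor uses 98 of 98 (binding).
From A_Bᵀ y = c: 5·y_water + 3·y_labor = 51; 4·y_water + 5·y_labor = 46.
→ y_water = 9 and y_labor = 2.
barley enters the basis when its profit ≥ yᵀa₃ = 9·5 + 2·3 = 51.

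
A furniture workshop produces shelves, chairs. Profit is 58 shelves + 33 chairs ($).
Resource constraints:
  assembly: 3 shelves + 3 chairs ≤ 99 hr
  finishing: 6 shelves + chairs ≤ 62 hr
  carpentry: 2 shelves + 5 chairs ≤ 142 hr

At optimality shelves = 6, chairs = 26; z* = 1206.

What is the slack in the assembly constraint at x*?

assembly used = 3·6 + 3·26 = 96; slack = 99 − 96 = 3.

3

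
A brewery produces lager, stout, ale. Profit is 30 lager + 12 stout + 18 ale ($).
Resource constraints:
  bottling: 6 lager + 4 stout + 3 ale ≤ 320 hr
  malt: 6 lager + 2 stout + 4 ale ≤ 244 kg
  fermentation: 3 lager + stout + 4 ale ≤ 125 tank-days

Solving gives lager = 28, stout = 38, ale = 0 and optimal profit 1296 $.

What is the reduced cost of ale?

-1

Check each constraint at x*: bottling 320/320 (tight); malt 244/244 (tight); fermentation 122/125 (slack 3).
Since fermentation is not tight, its dual is 0.
The binding rows give the dual system: 6·y_bottling + 6·y_malt = 30 and 4·y_bottling + 2·y_malt = 12.
→ y_bottling = 1 and y_malt = 4.
Reduced cost of ale: c₃ − yᵀa₃ = 18 − (1·3 + 4·4) = 18 − 19 = -1.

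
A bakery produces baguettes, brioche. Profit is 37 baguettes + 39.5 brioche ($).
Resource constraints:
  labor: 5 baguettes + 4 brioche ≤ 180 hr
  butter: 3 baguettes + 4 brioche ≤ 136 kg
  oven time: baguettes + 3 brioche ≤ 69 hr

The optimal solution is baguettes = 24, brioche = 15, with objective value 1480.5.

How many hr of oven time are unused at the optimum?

0

oven time used = 1·24 + 3·15 = 69; slack = 69 − 69 = 0.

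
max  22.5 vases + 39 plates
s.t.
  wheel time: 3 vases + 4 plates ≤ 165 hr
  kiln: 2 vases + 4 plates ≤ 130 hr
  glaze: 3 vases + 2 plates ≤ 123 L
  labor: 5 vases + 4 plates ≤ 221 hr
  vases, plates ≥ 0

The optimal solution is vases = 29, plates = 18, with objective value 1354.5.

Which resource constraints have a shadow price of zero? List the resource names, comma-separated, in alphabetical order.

wheel time: 159/165 (slack 6)
kiln: 130/130 (binding)
glaze: 123/123 (binding)
labor: 217/221 (slack 4)
By complementary slackness, a constraint with positive slack has shadow price 0 → labor, wheel time.

labor, wheel time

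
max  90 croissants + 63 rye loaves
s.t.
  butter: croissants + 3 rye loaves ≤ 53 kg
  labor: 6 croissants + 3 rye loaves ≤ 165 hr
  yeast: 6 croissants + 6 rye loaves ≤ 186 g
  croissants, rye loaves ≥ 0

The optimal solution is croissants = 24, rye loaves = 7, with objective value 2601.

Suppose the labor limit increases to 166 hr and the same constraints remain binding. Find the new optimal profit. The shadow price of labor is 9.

2610

Δb = 1, so new z* = 2601 + (9)·(1) = 2601 + 9 = 2610.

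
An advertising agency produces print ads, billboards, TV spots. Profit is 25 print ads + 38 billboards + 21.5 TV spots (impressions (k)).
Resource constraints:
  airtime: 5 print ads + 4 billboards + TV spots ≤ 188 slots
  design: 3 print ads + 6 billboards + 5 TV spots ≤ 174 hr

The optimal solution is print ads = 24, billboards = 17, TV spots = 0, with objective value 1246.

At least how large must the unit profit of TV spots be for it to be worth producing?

27

At the optimum: airtime uses 188 of 188 (binding); design uses 174 of 174 (binding).
Dual feasibility on the basic columns requires 5·y_airtime + 3·y_design = 25, 4·y_airtime + 6·y_design = 38.
Solving: y_airtime = 2, y_design = 5.
TV spots enters the basis when its profit ≥ yᵀa₃ = 2·1 + 5·5 = 27.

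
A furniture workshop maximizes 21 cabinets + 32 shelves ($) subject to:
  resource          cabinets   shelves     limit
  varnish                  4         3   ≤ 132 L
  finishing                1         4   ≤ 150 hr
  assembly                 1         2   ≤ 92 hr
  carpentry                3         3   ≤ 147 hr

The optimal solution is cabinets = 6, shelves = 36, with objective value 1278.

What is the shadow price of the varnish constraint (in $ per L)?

Check each constraint at x*: varnish 132/132 (tight); finishing 150/150 (tight); assembly 78/92 (slack 14); carpentry 126/147 (slack 21).
Since assembly, carpentry are not tight, their duals are 0.
From A_Bᵀ y = c: 4·y_varnish + 1·y_finishing = 21; 3·y_varnish + 4·y_finishing = 32.
This yields shadow prices y_varnish = 4, y_finishing = 5.
Shadow price of varnish = 4.

4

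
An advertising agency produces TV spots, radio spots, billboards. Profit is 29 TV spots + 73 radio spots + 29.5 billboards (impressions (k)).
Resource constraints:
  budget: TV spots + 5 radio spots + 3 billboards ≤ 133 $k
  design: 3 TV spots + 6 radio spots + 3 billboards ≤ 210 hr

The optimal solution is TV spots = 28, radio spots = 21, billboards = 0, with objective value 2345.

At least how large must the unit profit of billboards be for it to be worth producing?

Both budget and design are binding at x*.
The binding rows give the dual system: 1·y_budget + 3·y_design = 29 and 5·y_budget + 6·y_design = 73.
This yields shadow prices y_budget = 5, y_design = 8.
billboards enters the basis when its profit ≥ yᵀa₃ = 5·3 + 8·3 = 39.

39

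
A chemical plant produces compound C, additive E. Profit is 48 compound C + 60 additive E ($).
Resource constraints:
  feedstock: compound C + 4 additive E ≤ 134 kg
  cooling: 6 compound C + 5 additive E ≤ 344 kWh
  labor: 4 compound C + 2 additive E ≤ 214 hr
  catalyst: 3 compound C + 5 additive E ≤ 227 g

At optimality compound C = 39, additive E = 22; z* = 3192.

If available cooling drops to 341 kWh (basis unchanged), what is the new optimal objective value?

3180

Binding: cooling and catalyst. Non-binding: feedstock (7 unused), labor (14 unused).
By complementary slackness, y = 0 for the non-binding constraints.
From A_Bᵀ y = c: 6·y_cooling + 3·y_catalyst = 48; 5·y_cooling + 5·y_catalyst = 60.
This yields shadow prices y_cooling = 4, y_catalyst = 8.
Δz = y_cooling·Δb = 4 × (-3) = -12, so new z* = 3192 − 12 = 3180.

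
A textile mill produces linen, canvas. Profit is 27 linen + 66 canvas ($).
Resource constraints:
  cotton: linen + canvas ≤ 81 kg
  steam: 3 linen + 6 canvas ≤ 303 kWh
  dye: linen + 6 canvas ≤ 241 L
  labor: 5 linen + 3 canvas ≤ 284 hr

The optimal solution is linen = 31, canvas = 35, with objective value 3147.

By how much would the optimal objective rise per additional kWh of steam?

Check each constraint at x*: cotton 66/81 (slack 15); steam 303/303 (tight); dye 241/241 (tight); labor 260/284 (slack 24).
Since cotton, labor are not tight, their duals are 0.
The binding rows give the dual system: 3·y_steam + 1·y_dye = 27 and 6·y_steam + 6·y_dye = 66.
Solving: y_steam = 8, y_dye = 3.
Shadow price of steam = 8.

8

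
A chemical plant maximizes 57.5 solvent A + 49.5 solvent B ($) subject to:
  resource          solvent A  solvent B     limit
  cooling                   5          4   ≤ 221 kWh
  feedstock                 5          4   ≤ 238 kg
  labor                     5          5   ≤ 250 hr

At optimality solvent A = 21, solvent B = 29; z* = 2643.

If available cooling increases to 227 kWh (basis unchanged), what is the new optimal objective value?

Binding: cooling and labor. Non-binding: feedstock (17 unused).
Slack constraints have shadow price 0 (complementary slackness).
Dual feasibility on the basic columns requires 5·y_cooling + 5·y_labor = 57.5, 4·y_cooling + 5·y_labor = 49.5.
This yields shadow prices y_cooling = 8, y_labor = 3.5.
Δz = y_cooling·Δb = 8 × (6) = 48, so new z* = 2643 + 48 = 2691.

2691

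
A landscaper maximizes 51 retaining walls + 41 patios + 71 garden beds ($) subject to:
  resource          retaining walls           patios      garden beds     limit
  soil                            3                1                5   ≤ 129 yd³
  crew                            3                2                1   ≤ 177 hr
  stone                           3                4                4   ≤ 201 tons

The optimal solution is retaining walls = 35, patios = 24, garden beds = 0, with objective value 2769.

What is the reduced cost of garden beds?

-6

At the optimum: soil uses 129 of 129 (binding); crew uses 153 of 177 (slack = 24); stone uses 201 of 201 (binding).
Slack constraints have shadow price 0 (complementary slackness).
From A_Bᵀ y = c: 3·y_soil + 3·y_stone = 51; 1·y_soil + 4·y_stone = 41.
→ y_soil = 9 and y_stone = 8.
Reduced cost of garden beds: c₃ − yᵀa₃ = 71 − (9·5 + 8·4) = 71 − 77 = -6.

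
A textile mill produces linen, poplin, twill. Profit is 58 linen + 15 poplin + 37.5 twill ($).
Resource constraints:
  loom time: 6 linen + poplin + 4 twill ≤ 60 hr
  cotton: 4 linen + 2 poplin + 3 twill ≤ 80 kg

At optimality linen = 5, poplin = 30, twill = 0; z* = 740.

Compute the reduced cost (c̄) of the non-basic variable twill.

-2.5

Both loom time and cotton are binding at x*.
Dual feasibility on the basic columns requires 6·y_loom time + 4·y_cotton = 58, 1·y_loom time + 2·y_cotton = 15.
Solving: y_loom time = 7, y_cotton = 4.
Reduced cost of twill: c₃ − yᵀa₃ = 37.5 − (7·4 + 4·3) = 37.5 − 40 = -2.5.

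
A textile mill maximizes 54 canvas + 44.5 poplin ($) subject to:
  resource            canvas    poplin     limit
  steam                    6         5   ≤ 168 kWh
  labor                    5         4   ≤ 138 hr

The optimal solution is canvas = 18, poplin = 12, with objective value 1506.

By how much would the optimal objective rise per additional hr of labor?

Check each constraint at x*: steam 168/168 (tight); labor 138/138 (tight).
From A_Bᵀ y = c: 6·y_steam + 5·y_labor = 54; 5·y_steam + 4·y_labor = 44.5.
→ y_steam = 6.5 and y_labor = 3.
Shadow price of labor = 3.

3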